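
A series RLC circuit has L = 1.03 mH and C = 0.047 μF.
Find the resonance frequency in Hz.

Step 1 — Resonance condition Im(Z)=0 gives ω₀ = 1/√(LC).
Step 2 — ω₀ = 1/√(0.00103·4.7e-08) = 1.437e+05 rad/s.
Step 3 — f₀ = ω₀/(2π) = 2.287e+04 Hz.

f₀ = 2.287e+04 Hz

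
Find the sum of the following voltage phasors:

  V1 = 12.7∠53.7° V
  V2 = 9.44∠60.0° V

Step 1 — Convert each phasor to rectangular form:
  V1 = 12.7·(cos(53.7°) + j·sin(53.7°)) = 7.519 + j10.24 V
  V2 = 9.44·(cos(60.0°) + j·sin(60.0°)) = 4.72 + j8.175 V
Step 2 — Sum components: V_total = 12.24 + j18.41 V.
Step 3 — Convert to polar: |V_total| = 22.11 V, ∠V_total = 56.4°.

V_total = 22.11∠56.4° V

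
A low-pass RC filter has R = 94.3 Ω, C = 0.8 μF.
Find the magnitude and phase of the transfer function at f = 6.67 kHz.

Step 1 — Angular frequency: ω = 2π·6670 = 4.191e+04 rad/s.
Step 2 — Transfer function: H(jω) = 1/(1 + jωRC).
Step 3 — Denominator: 1 + jωRC = 1 + j·4.191e+04·94.3·8e-07 = 1 + j3.162.
Step 4 — H = 0.09094 - j0.2875.
Step 5 — Magnitude: |H| = 0.3016 (-10.4 dB); phase: φ = -72.4°.

|H| = 0.3016 (-10.4 dB), φ = -72.4°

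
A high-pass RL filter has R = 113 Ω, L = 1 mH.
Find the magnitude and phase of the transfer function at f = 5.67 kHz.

Step 1 — Angular frequency: ω = 2π·5670 = 3.563e+04 rad/s.
Step 2 — Transfer function: H(jω) = jωL/(R + jωL).
Step 3 — Numerator jωL = j·35.63; denominator R + jωL = 113 + j35.63.
Step 4 — H = 0.09041 + j0.2868.
Step 5 — Magnitude: |H| = 0.3007 (-10.4 dB); phase: φ = 72.5°.

|H| = 0.3007 (-10.4 dB), φ = 72.5°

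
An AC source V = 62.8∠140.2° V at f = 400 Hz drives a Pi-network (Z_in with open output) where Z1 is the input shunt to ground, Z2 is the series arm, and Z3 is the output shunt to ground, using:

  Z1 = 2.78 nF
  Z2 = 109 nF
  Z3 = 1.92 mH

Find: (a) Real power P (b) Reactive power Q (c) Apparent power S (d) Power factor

Step 1 — Angular frequency: ω = 2π·f = 2π·400 = 2513 rad/s.
Step 2 — Component impedances:
  Z1: Z = 1/(jωC) = -j/(ω·C) = 0 - j1.431e+05 Ω
  Z2: Z = 1/(jωC) = -j/(ω·C) = 0 - j3650 Ω
  Z3: Z = jωL = j·2513·0.00192 = 0 + j4.825 Ω
Step 3 — With open output, the series arm Z2 and the output shunt Z3 appear in series to ground: Z2 + Z3 = 0 - j3646 Ω.
Step 4 — Parallel with input shunt Z1: Z_in = Z1 || (Z2 + Z3) = 0 - j3555 Ω = 3555∠-90.0° Ω.
Step 5 — Source phasor: V = 62.8∠140.2° V = -48.25 + j40.2 V.
Step 6 — Current: I = V / Z = -0.01131 - j0.01357 A = 0.01767∠-129.8° A.
Step 7 — Complex power: S = V·I* = 0 - j1.109 VA.
Step 8 — Real power: P = Re(S) = 0 W.
Step 9 — Reactive power: Q = Im(S) = -1.109 VAR.
Step 10 — Apparent power: |S| = 1.109 VA.
Step 11 — Power factor: PF = P/|S| = 0 (leading).

(a) P = 0 W  (b) Q = -1.109 VAR  (c) S = 1.109 VA  (d) PF = 0 (leading)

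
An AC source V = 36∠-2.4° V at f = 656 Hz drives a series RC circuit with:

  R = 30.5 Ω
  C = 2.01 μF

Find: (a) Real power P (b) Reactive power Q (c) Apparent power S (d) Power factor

Step 1 — Angular frequency: ω = 2π·f = 2π·656 = 4122 rad/s.
Step 2 — Component impedances:
  R: Z = R = 30.5 Ω
  C: Z = 1/(jωC) = -j/(ω·C) = 0 - j120.7 Ω
Step 3 — Series combination: Z_total = R + C = 30.5 - j120.7 Ω = 124.5∠-75.8° Ω.
Step 4 — Source phasor: V = 36∠-2.4° V = 35.97 - j1.508 V.
Step 5 — Current: I = V / Z = 0.08252 + j0.2771 A = 0.2892∠73.4° A.
Step 6 — Complex power: S = V·I* = 2.55 - j10.09 VA.
Step 7 — Real power: P = Re(S) = 2.55 W.
Step 8 — Reactive power: Q = Im(S) = -10.09 VAR.
Step 9 — Apparent power: |S| = 10.41 VA.
Step 10 — Power factor: PF = P/|S| = 0.245 (leading).

(a) P = 2.55 W  (b) Q = -10.09 VAR  (c) S = 10.41 VA  (d) PF = 0.245 (leading)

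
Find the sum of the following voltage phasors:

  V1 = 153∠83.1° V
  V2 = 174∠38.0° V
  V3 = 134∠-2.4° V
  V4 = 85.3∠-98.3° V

Step 1 — Convert each phasor to rectangular form:
  V1 = 153·(cos(83.1°) + j·sin(83.1°)) = 18.38 + j151.9 V
  V2 = 174·(cos(38.0°) + j·sin(38.0°)) = 137.1 + j107.1 V
  V3 = 134·(cos(-2.4°) + j·sin(-2.4°)) = 133.9 - j5.611 V
  V4 = 85.3·(cos(-98.3°) + j·sin(-98.3°)) = -12.31 - j84.41 V
Step 2 — Sum components: V_total = 277.1 + j169 V.
Step 3 — Convert to polar: |V_total| = 324.5 V, ∠V_total = 31.4°.

V_total = 324.5∠31.4° V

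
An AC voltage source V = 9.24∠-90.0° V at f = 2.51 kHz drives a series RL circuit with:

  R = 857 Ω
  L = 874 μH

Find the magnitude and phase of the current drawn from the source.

Step 1 — Angular frequency: ω = 2π·f = 2π·2510 = 1.577e+04 rad/s.
Step 2 — Component impedances:
  R: Z = R = 857 Ω
  L: Z = jωL = j·1.577e+04·0.000874 = 0 + j13.78 Ω
Step 3 — Series combination: Z_total = R + L = 857 + j13.78 Ω = 857.1∠0.9° Ω.
Step 4 — Source phasor: V = 9.24∠-90.0° V = 0 - j9.24 V.
Step 5 — Ohm's law: I = V / Z_total = (0 - j9.24) / (857 + j13.78) = -0.0001734 - j0.01078 A.
Step 6 — Convert to polar: |I| = 0.01078 A, ∠I = -90.9°.

I = 0.01078∠-90.9° A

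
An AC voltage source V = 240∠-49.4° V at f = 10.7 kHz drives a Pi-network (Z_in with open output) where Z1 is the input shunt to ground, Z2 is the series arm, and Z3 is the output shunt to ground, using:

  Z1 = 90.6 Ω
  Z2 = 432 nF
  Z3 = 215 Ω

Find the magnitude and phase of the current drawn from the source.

Step 1 — Angular frequency: ω = 2π·f = 2π·1.07e+04 = 6.723e+04 rad/s.
Step 2 — Component impedances:
  Z1: Z = R = 90.6 Ω
  Z2: Z = 1/(jωC) = -j/(ω·C) = 0 - j34.43 Ω
  Z3: Z = R = 215 Ω
Step 3 — With open output, the series arm Z2 and the output shunt Z3 appear in series to ground: Z2 + Z3 = 215 - j34.43 Ω.
Step 4 — Parallel with input shunt Z1: Z_in = Z1 || (Z2 + Z3) = 64.08 - j2.988 Ω = 64.15∠-2.7° Ω.
Step 5 — Source phasor: V = 240∠-49.4° V = 156.2 - j182.2 V.
Step 6 — Ohm's law: I = V / Z_total = (156.2 - j182.2) / (64.08 - j2.988) = 2.565 - j2.724 A.
Step 7 — Convert to polar: |I| = 3.741 A, ∠I = -46.7°.

I = 3.741∠-46.7° A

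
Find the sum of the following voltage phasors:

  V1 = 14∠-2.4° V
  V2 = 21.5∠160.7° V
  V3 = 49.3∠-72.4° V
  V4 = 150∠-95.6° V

Step 1 — Convert each phasor to rectangular form:
  V1 = 14·(cos(-2.4°) + j·sin(-2.4°)) = 13.99 - j0.5863 V
  V2 = 21.5·(cos(160.7°) + j·sin(160.7°)) = -20.29 + j7.106 V
  V3 = 49.3·(cos(-72.4°) + j·sin(-72.4°)) = 14.91 - j46.99 V
  V4 = 150·(cos(-95.6°) + j·sin(-95.6°)) = -14.64 - j149.3 V
Step 2 — Sum components: V_total = -6.035 - j189.8 V.
Step 3 — Convert to polar: |V_total| = 189.9 V, ∠V_total = -91.8°.

V_total = 189.9∠-91.8° V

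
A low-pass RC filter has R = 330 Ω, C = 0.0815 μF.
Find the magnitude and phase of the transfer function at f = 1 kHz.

Step 1 — Angular frequency: ω = 2π·1000 = 6283 rad/s.
Step 2 — Transfer function: H(jω) = 1/(1 + jωRC).
Step 3 — Denominator: 1 + jωRC = 1 + j·6283·330·8.15e-08 = 1 + j0.169.
Step 4 — H = 0.9722 - j0.1643.
Step 5 — Magnitude: |H| = 0.986 (-0.1 dB); phase: φ = -9.6°.

|H| = 0.986 (-0.1 dB), φ = -9.6°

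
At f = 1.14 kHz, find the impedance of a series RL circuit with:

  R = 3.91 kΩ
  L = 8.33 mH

Step 1 — Angular frequency: ω = 2π·f = 2π·1140 = 7163 rad/s.
Step 2 — Component impedances:
  R: Z = R = 3910 Ω
  L: Z = jωL = j·7163·0.00833 = 0 + j59.67 Ω
Step 3 — Series combination: Z_total = R + L = 3910 + j59.67 Ω = 3910∠0.9° Ω.

Z = 3910 + j59.67 Ω = 3910∠0.9° Ω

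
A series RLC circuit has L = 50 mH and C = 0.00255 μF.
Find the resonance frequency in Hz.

Step 1 — Resonance condition Im(Z)=0 gives ω₀ = 1/√(LC).
Step 2 — ω₀ = 1/√(0.05·2.55e-09) = 8.856e+04 rad/s.
Step 3 — f₀ = ω₀/(2π) = 1.409e+04 Hz.

f₀ = 1.409e+04 Hz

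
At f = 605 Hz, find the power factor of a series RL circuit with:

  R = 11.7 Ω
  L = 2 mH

Step 1 — Angular frequency: ω = 2π·f = 2π·605 = 3801 rad/s.
Step 2 — Component impedances:
  R: Z = R = 11.7 Ω
  L: Z = jωL = j·3801·0.002 = 0 + j7.603 Ω
Step 3 — Series combination: Z_total = R + L = 11.7 + j7.603 Ω = 13.95∠33.0° Ω.
Step 4 — Power factor: PF = cos(φ) = Re(Z)/|Z| = 11.7/13.953 = 0.8385.
Step 5 — Type: Im(Z) = 7.603 ⇒ lagging (phase φ = 33.0°).

PF = 0.8385 (lagging, φ = 33.0°)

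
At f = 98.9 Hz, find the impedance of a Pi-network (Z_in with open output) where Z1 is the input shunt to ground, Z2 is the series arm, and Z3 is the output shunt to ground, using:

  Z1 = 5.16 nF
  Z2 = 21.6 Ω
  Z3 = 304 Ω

Step 1 — Angular frequency: ω = 2π·f = 2π·98.9 = 621.4 rad/s.
Step 2 — Component impedances:
  Z1: Z = 1/(jωC) = -j/(ω·C) = 0 - j3.119e+05 Ω
  Z2: Z = R = 21.6 Ω
  Z3: Z = R = 304 Ω
Step 3 — With open output, the series arm Z2 and the output shunt Z3 appear in series to ground: Z2 + Z3 = 325.6 Ω.
Step 4 — Parallel with input shunt Z1: Z_in = Z1 || (Z2 + Z3) = 325.6 - j0.3399 Ω = 325.6∠-0.1° Ω.

Z = 325.6 - j0.3399 Ω = 325.6∠-0.1° Ω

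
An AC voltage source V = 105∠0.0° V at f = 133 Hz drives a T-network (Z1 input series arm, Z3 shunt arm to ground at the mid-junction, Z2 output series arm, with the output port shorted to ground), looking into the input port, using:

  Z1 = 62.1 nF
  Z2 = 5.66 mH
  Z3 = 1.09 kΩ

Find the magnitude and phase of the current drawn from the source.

Step 1 — Angular frequency: ω = 2π·f = 2π·133 = 835.7 rad/s.
Step 2 — Component impedances:
  Z1: Z = 1/(jωC) = -j/(ω·C) = 0 - j1.927e+04 Ω
  Z2: Z = jωL = j·835.7·0.00566 = 0 + j4.73 Ω
  Z3: Z = R = 1090 Ω
Step 3 — With the output port shorted to ground, the output series arm Z2 runs from the junction to ground; the shunt arm Z3 also runs from the junction to ground. They appear in parallel: Z3 || Z2 = 0.02052 + j4.73 Ω.
Step 4 — Series with input arm Z1: Z_in = Z1 + (Z3 || Z2) = 0.02052 - j1.927e+04 Ω = 1.927e+04∠-90.0° Ω.
Step 5 — Source phasor: V = 105∠0.0° V = 105 V.
Step 6 — Ohm's law: I = V / Z_total = (105) / (0.02052 - j1.927e+04) = 5.806e-09 + j0.00545 A.
Step 7 — Convert to polar: |I| = 0.00545 A, ∠I = 90.0°.

I = 0.00545∠90.0° A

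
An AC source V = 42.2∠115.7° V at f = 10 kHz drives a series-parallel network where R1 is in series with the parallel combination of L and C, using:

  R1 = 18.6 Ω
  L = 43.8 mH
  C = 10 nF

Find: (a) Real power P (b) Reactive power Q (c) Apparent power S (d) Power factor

Step 1 — Angular frequency: ω = 2π·f = 2π·1e+04 = 6.283e+04 rad/s.
Step 2 — Component impedances:
  R1: Z = R = 18.6 Ω
  L: Z = jωL = j·6.283e+04·0.0438 = 0 + j2752 Ω
  C: Z = 1/(jωC) = -j/(ω·C) = 0 - j1592 Ω
Step 3 — Parallel branch: L || C = 1/(1/L + 1/C) = 0 - j3774 Ω.
Step 4 — Series with R1: Z_total = R1 + (L || C) = 18.6 - j3774 Ω = 3774∠-89.7° Ω.
Step 5 — Source phasor: V = 42.2∠115.7° V = -18.3 + j38.03 V.
Step 6 — Current: I = V / Z = -0.0101 - j0.004799 A = 0.01118∠-154.6° A.
Step 7 — Complex power: S = V·I* = 0.002325 - j0.4718 VA.
Step 8 — Real power: P = Re(S) = 0.002325 W.
Step 9 — Reactive power: Q = Im(S) = -0.4718 VAR.
Step 10 — Apparent power: |S| = 0.4718 VA.
Step 11 — Power factor: PF = P/|S| = 0.004928 (leading).

(a) P = 0.002325 W  (b) Q = -0.4718 VAR  (c) S = 0.4718 VA  (d) PF = 0.004928 (leading)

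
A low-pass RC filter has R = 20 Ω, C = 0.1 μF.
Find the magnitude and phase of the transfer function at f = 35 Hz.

Step 1 — Angular frequency: ω = 2π·35 = 219.9 rad/s.
Step 2 — Transfer function: H(jω) = 1/(1 + jωRC).
Step 3 — Denominator: 1 + jωRC = 1 + j·219.9·20·1e-07 = 1 + j0.0004398.
Step 4 — H = 1 - j0.0004398.
Step 5 — Magnitude: |H| = 1 (-0.0 dB); phase: φ = -0.0°.

|H| = 1 (-0.0 dB), φ = -0.0°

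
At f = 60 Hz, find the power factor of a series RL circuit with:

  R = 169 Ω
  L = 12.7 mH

Step 1 — Angular frequency: ω = 2π·f = 2π·60 = 377 rad/s.
Step 2 — Component impedances:
  R: Z = R = 169 Ω
  L: Z = jωL = j·377·0.0127 = 0 + j4.788 Ω
Step 3 — Series combination: Z_total = R + L = 169 + j4.788 Ω = 169.1∠1.6° Ω.
Step 4 — Power factor: PF = cos(φ) = Re(Z)/|Z| = 169/169.07 = 0.9996.
Step 5 — Type: Im(Z) = 4.788 ⇒ lagging (phase φ = 1.6°).

PF = 0.9996 (lagging, φ = 1.6°)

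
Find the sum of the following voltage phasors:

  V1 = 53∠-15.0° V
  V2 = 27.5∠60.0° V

Step 1 — Convert each phasor to rectangular form:
  V1 = 53·(cos(-15.0°) + j·sin(-15.0°)) = 51.19 - j13.72 V
  V2 = 27.5·(cos(60.0°) + j·sin(60.0°)) = 13.75 + j23.82 V
Step 2 — Sum components: V_total = 64.94 + j10.1 V.
Step 3 — Convert to polar: |V_total| = 65.72 V, ∠V_total = 8.8°.

V_total = 65.72∠8.8° V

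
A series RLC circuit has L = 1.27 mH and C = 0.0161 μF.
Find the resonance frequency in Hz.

Step 1 — Resonance condition Im(Z)=0 gives ω₀ = 1/√(LC).
Step 2 — ω₀ = 1/√(0.00127·1.61e-08) = 2.211e+05 rad/s.
Step 3 — f₀ = ω₀/(2π) = 3.52e+04 Hz.

f₀ = 3.52e+04 Hz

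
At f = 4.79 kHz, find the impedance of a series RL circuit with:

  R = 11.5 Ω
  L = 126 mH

Step 1 — Angular frequency: ω = 2π·f = 2π·4790 = 3.01e+04 rad/s.
Step 2 — Component impedances:
  R: Z = R = 11.5 Ω
  L: Z = jωL = j·3.01e+04·0.126 = 0 + j3792 Ω
Step 3 — Series combination: Z_total = R + L = 11.5 + j3792 Ω = 3792∠89.8° Ω.

Z = 11.5 + j3792 Ω = 3792∠89.8° Ω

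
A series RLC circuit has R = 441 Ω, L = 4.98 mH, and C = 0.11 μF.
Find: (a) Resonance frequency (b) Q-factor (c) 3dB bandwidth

Step 1 — Resonance: ω₀ = 1/√(LC) = 1/√(0.00498·1.1e-07) = 4.273e+04 rad/s.
Step 2 — f₀ = ω₀/(2π) = 6800 Hz.
Step 3 — Series Q: Q = ω₀L/R = 4.273e+04·0.00498/441 = 0.4825.
Step 4 — Bandwidth: Δω = ω₀/Q = 8.855e+04 rad/s; BW = Δω/(2π) = 1.409e+04 Hz.

(a) f₀ = 6800 Hz  (b) Q = 0.4825  (c) BW = 1.409e+04 Hz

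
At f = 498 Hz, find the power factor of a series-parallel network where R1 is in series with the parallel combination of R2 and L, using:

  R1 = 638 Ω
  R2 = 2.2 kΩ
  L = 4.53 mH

Step 1 — Angular frequency: ω = 2π·f = 2π·498 = 3129 rad/s.
Step 2 — Component impedances:
  R1: Z = R = 638 Ω
  R2: Z = R = 2200 Ω
  L: Z = jωL = j·3129·0.00453 = 0 + j14.17 Ω
Step 3 — Parallel branch: R2 || L = 1/(1/R2 + 1/L) = 0.09132 + j14.17 Ω.
Step 4 — Series with R1: Z_total = R1 + (R2 || L) = 638.1 + j14.17 Ω = 638.2∠1.3° Ω.
Step 5 — Power factor: PF = cos(φ) = Re(Z)/|Z| = 638.1/638.2 = 0.9998.
Step 6 — Type: Im(Z) = 14.17 ⇒ lagging (phase φ = 1.3°).

PF = 0.9998 (lagging, φ = 1.3°)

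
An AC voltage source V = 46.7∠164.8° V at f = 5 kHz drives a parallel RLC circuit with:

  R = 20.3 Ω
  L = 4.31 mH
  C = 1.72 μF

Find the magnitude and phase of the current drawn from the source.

Step 1 — Angular frequency: ω = 2π·f = 2π·5000 = 3.142e+04 rad/s.
Step 2 — Component impedances:
  R: Z = R = 20.3 Ω
  L: Z = jωL = j·3.142e+04·0.00431 = 0 + j135.4 Ω
  C: Z = 1/(jωC) = -j/(ω·C) = 0 - j18.51 Ω
Step 3 — Parallel combination: 1/Z_total = 1/R + 1/L + 1/C; Z_total = 10.7 - j10.13 Ω = 14.74∠-43.4° Ω.
Step 4 — Source phasor: V = 46.7∠164.8° V = -45.07 + j12.24 V.
Step 5 — Ohm's law: I = V / Z_total = (-45.07 + j12.24) / (10.7 - j10.13) = -2.791 - j1.499 A.
Step 6 — Convert to polar: |I| = 3.168 A, ∠I = -151.8°.

I = 3.168∠-151.8° A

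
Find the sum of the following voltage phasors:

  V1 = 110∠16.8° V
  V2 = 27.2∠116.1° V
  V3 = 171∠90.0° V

Step 1 — Convert each phasor to rectangular form:
  V1 = 110·(cos(16.8°) + j·sin(16.8°)) = 105.3 + j31.79 V
  V2 = 27.2·(cos(116.1°) + j·sin(116.1°)) = -11.97 + j24.43 V
  V3 = 171·(cos(90.0°) + j·sin(90.0°)) = 0 + j171 V
Step 2 — Sum components: V_total = 93.34 + j227.2 V.
Step 3 — Convert to polar: |V_total| = 245.6 V, ∠V_total = 67.7°.

V_total = 245.6∠67.7° V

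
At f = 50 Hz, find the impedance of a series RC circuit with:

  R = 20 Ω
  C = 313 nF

Step 1 — Angular frequency: ω = 2π·f = 2π·50 = 314.2 rad/s.
Step 2 — Component impedances:
  R: Z = R = 20 Ω
  C: Z = 1/(jωC) = -j/(ω·C) = 0 - j1.017e+04 Ω
Step 3 — Series combination: Z_total = R + C = 20 - j1.017e+04 Ω = 1.017e+04∠-89.9° Ω.

Z = 20 - j1.017e+04 Ω = 1.017e+04∠-89.9° Ω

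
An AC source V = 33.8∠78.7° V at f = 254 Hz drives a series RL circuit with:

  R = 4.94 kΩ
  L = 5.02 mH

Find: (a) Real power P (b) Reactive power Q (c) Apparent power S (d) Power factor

Step 1 — Angular frequency: ω = 2π·f = 2π·254 = 1596 rad/s.
Step 2 — Component impedances:
  R: Z = R = 4940 Ω
  L: Z = jωL = j·1596·0.00502 = 0 + j8.012 Ω
Step 3 — Series combination: Z_total = R + L = 4940 + j8.012 Ω = 4940∠0.1° Ω.
Step 4 — Source phasor: V = 33.8∠78.7° V = 6.623 + j33.14 V.
Step 5 — Current: I = V / Z = 0.001352 + j0.006707 A = 0.006842∠78.6° A.
Step 6 — Complex power: S = V·I* = 0.2313 + j0.0003751 VA.
Step 7 — Real power: P = Re(S) = 0.2313 W.
Step 8 — Reactive power: Q = Im(S) = 0.0003751 VAR.
Step 9 — Apparent power: |S| = 0.2313 VA.
Step 10 — Power factor: PF = P/|S| = 1 (lagging).

(a) P = 0.2313 W  (b) Q = 0.0003751 VAR  (c) S = 0.2313 VA  (d) PF = 1 (lagging)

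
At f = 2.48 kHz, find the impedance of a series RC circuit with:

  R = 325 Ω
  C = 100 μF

Step 1 — Angular frequency: ω = 2π·f = 2π·2480 = 1.558e+04 rad/s.
Step 2 — Component impedances:
  R: Z = R = 325 Ω
  C: Z = 1/(jωC) = -j/(ω·C) = 0 - j0.6418 Ω
Step 3 — Series combination: Z_total = R + C = 325 - j0.6418 Ω = 325∠-0.1° Ω.

Z = 325 - j0.6418 Ω = 325∠-0.1° Ω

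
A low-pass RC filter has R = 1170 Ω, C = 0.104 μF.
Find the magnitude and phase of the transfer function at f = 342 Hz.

Step 1 — Angular frequency: ω = 2π·342 = 2149 rad/s.
Step 2 — Transfer function: H(jω) = 1/(1 + jωRC).
Step 3 — Denominator: 1 + jωRC = 1 + j·2149·1170·1.04e-07 = 1 + j0.2615.
Step 4 — H = 0.936 - j0.2447.
Step 5 — Magnitude: |H| = 0.9675 (-0.3 dB); phase: φ = -14.7°.

|H| = 0.9675 (-0.3 dB), φ = -14.7°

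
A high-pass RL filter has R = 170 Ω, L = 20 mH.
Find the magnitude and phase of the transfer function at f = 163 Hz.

Step 1 — Angular frequency: ω = 2π·163 = 1024 rad/s.
Step 2 — Transfer function: H(jω) = jωL/(R + jωL).
Step 3 — Numerator jωL = j·20.48; denominator R + jωL = 170 + j20.48.
Step 4 — H = 0.01431 + j0.1188.
Step 5 — Magnitude: |H| = 0.1196 (-18.4 dB); phase: φ = 83.1°.

|H| = 0.1196 (-18.4 dB), φ = 83.1°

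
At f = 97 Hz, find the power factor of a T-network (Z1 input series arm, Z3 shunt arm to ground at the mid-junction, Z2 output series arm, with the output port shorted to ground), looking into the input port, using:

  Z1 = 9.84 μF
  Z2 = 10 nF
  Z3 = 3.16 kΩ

Step 1 — Angular frequency: ω = 2π·f = 2π·97 = 609.5 rad/s.
Step 2 — Component impedances:
  Z1: Z = 1/(jωC) = -j/(ω·C) = 0 - j166.7 Ω
  Z2: Z = 1/(jωC) = -j/(ω·C) = 0 - j1.641e+05 Ω
  Z3: Z = R = 3160 Ω
Step 3 — With the output port shorted to ground, the output series arm Z2 runs from the junction to ground; the shunt arm Z3 also runs from the junction to ground. They appear in parallel: Z3 || Z2 = 3159 - j60.84 Ω.
Step 4 — Series with input arm Z1: Z_in = Z1 + (Z3 || Z2) = 3159 - j227.6 Ω = 3167∠-4.1° Ω.
Step 5 — Power factor: PF = cos(φ) = Re(Z)/|Z| = 3158.8/3167 = 0.9974.
Step 6 — Type: Im(Z) = -227.6 ⇒ leading (phase φ = -4.1°).

PF = 0.9974 (leading, φ = -4.1°)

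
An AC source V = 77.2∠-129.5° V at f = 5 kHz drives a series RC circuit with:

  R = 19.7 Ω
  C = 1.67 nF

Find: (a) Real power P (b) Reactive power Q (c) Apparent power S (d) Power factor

Step 1 — Angular frequency: ω = 2π·f = 2π·5000 = 3.142e+04 rad/s.
Step 2 — Component impedances:
  R: Z = R = 19.7 Ω
  C: Z = 1/(jωC) = -j/(ω·C) = 0 - j1.906e+04 Ω
Step 3 — Series combination: Z_total = R + C = 19.7 - j1.906e+04 Ω = 1.906e+04∠-89.9° Ω.
Step 4 — Source phasor: V = 77.2∠-129.5° V = -49.11 - j59.57 V.
Step 5 — Current: I = V / Z = 0.003123 - j0.00258 A = 0.00405∠-39.6° A.
Step 6 — Complex power: S = V·I* = 0.0003232 - j0.3127 VA.
Step 7 — Real power: P = Re(S) = 0.0003232 W.
Step 8 — Reactive power: Q = Im(S) = -0.3127 VAR.
Step 9 — Apparent power: |S| = 0.3127 VA.
Step 10 — Power factor: PF = P/|S| = 0.001034 (leading).

(a) P = 0.0003232 W  (b) Q = -0.3127 VAR  (c) S = 0.3127 VA  (d) PF = 0.001034 (leading)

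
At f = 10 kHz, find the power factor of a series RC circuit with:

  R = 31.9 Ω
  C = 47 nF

Step 1 — Angular frequency: ω = 2π·f = 2π·1e+04 = 6.283e+04 rad/s.
Step 2 — Component impedances:
  R: Z = R = 31.9 Ω
  C: Z = 1/(jωC) = -j/(ω·C) = 0 - j338.6 Ω
Step 3 — Series combination: Z_total = R + C = 31.9 - j338.6 Ω = 340.1∠-84.6° Ω.
Step 4 — Power factor: PF = cos(φ) = Re(Z)/|Z| = 31.9/340.13 = 0.09379.
Step 5 — Type: Im(Z) = -338.6 ⇒ leading (phase φ = -84.6°).

PF = 0.09379 (leading, φ = -84.6°)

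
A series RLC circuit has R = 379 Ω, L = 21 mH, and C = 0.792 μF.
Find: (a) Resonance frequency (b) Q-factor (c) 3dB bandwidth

Step 1 — Resonance condition Im(Z)=0 gives ω₀ = 1/√(LC).
Step 2 — ω₀ = 1/√(0.021·7.92e-07) = 7754 rad/s.
Step 3 — f₀ = ω₀/(2π) = 1234 Hz.
Step 4 — Series Q: Q = ω₀L/R = 7754·0.021/379 = 0.4296.
Step 5 — 3dB bandwidth: Δω = ω₀/Q = 1.805e+04 rad/s; BW = Δω/(2π) = 2872 Hz.

(a) f₀ = 1234 Hz  (b) Q = 0.4296  (c) BW = 2872 Hz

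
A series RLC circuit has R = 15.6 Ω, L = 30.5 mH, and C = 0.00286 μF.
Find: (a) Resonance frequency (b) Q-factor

Step 1 — Resonance condition Im(Z)=0 gives ω₀ = 1/√(LC).
Step 2 — ω₀ = 1/√(0.0305·2.86e-09) = 1.071e+05 rad/s.
Step 3 — f₀ = ω₀/(2π) = 1.704e+04 Hz.
Step 4 — Series Q: Q = ω₀L/R = 1.071e+05·0.0305/15.6 = 209.3.

(a) f₀ = 1.704e+04 Hz  (b) Q = 209.3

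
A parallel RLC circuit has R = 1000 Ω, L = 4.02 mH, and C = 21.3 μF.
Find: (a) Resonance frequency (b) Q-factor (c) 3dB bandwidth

Step 1 — Resonance: ω₀ = 1/√(LC) = 1/√(0.00402·2.13e-05) = 3417 rad/s.
Step 2 — f₀ = ω₀/(2π) = 543.9 Hz.
Step 3 — Parallel Q: Q = R/(ω₀L) = 1000/(3417·0.00402) = 72.79.
Step 4 — Bandwidth: Δω = ω₀/Q = 46.95 rad/s; BW = Δω/(2π) = 7.472 Hz.

(a) f₀ = 543.9 Hz  (b) Q = 72.79  (c) BW = 7.472 Hz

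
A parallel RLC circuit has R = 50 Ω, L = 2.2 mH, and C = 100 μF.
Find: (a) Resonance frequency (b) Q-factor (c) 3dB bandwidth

Step 1 — Resonance: ω₀ = 1/√(LC) = 1/√(0.0022·0.0001) = 2132 rad/s.
Step 2 — f₀ = ω₀/(2π) = 339.3 Hz.
Step 3 — Parallel Q: Q = R/(ω₀L) = 50/(2132·0.0022) = 10.66.
Step 4 — Bandwidth: Δω = ω₀/Q = 200 rad/s; BW = Δω/(2π) = 31.83 Hz.

(a) f₀ = 339.3 Hz  (b) Q = 10.66  (c) BW = 31.83 Hz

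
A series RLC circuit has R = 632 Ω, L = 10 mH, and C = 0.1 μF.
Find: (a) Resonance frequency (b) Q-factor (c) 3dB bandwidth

Step 1 — Resonance: ω₀ = 1/√(LC) = 1/√(0.01·1e-07) = 3.162e+04 rad/s.
Step 2 — f₀ = ω₀/(2π) = 5033 Hz.
Step 3 — Series Q: Q = ω₀L/R = 3.162e+04·0.01/632 = 0.5004.
Step 4 — Bandwidth: Δω = ω₀/Q = 6.32e+04 rad/s; BW = Δω/(2π) = 1.006e+04 Hz.

(a) f₀ = 5033 Hz  (b) Q = 0.5004  (c) BW = 1.006e+04 Hz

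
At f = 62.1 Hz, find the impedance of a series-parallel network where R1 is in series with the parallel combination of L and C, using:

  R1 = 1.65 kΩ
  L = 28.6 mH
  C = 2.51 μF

Step 1 — Angular frequency: ω = 2π·f = 2π·62.1 = 390.2 rad/s.
Step 2 — Component impedances:
  R1: Z = R = 1650 Ω
  L: Z = jωL = j·390.2·0.0286 = 0 + j11.16 Ω
  C: Z = 1/(jωC) = -j/(ω·C) = 0 - j1021 Ω
Step 3 — Parallel branch: L || C = 1/(1/L + 1/C) = 0 + j11.28 Ω.
Step 4 — Series with R1: Z_total = R1 + (L || C) = 1650 + j11.28 Ω = 1650∠0.4° Ω.

Z = 1650 + j11.28 Ω = 1650∠0.4° Ω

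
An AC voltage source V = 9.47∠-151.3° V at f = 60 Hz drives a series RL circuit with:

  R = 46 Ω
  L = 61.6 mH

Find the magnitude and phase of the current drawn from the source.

Step 1 — Angular frequency: ω = 2π·f = 2π·60 = 377 rad/s.
Step 2 — Component impedances:
  R: Z = R = 46 Ω
  L: Z = jωL = j·377·0.0616 = 0 + j23.22 Ω
Step 3 — Series combination: Z_total = R + L = 46 + j23.22 Ω = 51.53∠26.8° Ω.
Step 4 — Source phasor: V = 9.47∠-151.3° V = -8.307 - j4.548 V.
Step 5 — Ohm's law: I = V / Z_total = (-8.307 - j4.548) / (46 + j23.22) = -0.1837 - j0.006137 A.
Step 6 — Convert to polar: |I| = 0.1838 A, ∠I = -178.1°.

I = 0.1838∠-178.1° A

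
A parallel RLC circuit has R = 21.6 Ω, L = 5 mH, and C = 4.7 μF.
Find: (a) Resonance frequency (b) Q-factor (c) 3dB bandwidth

Step 1 — Resonance: ω₀ = 1/√(LC) = 1/√(0.005·4.7e-06) = 6523 rad/s.
Step 2 — f₀ = ω₀/(2π) = 1038 Hz.
Step 3 — Parallel Q: Q = R/(ω₀L) = 21.6/(6523·0.005) = 0.6622.
Step 4 — Bandwidth: Δω = ω₀/Q = 9850 rad/s; BW = Δω/(2π) = 1568 Hz.

(a) f₀ = 1038 Hz  (b) Q = 0.6622  (c) BW = 1568 Hz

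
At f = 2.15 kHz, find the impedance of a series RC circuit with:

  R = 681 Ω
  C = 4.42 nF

Step 1 — Angular frequency: ω = 2π·f = 2π·2150 = 1.351e+04 rad/s.
Step 2 — Component impedances:
  R: Z = R = 681 Ω
  C: Z = 1/(jωC) = -j/(ω·C) = 0 - j1.675e+04 Ω
Step 3 — Series combination: Z_total = R + C = 681 - j1.675e+04 Ω = 1.676e+04∠-87.7° Ω.

Z = 681 - j1.675e+04 Ω = 1.676e+04∠-87.7° Ω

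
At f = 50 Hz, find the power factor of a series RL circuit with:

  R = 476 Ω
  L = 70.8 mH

Step 1 — Angular frequency: ω = 2π·f = 2π·50 = 314.2 rad/s.
Step 2 — Component impedances:
  R: Z = R = 476 Ω
  L: Z = jωL = j·314.2·0.0708 = 0 + j22.24 Ω
Step 3 — Series combination: Z_total = R + L = 476 + j22.24 Ω = 476.5∠2.7° Ω.
Step 4 — Power factor: PF = cos(φ) = Re(Z)/|Z| = 476/476.52 = 0.9989.
Step 5 — Type: Im(Z) = 22.24 ⇒ lagging (phase φ = 2.7°).

PF = 0.9989 (lagging, φ = 2.7°)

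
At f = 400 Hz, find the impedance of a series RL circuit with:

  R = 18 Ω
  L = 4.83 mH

Step 1 — Angular frequency: ω = 2π·f = 2π·400 = 2513 rad/s.
Step 2 — Component impedances:
  R: Z = R = 18 Ω
  L: Z = jωL = j·2513·0.00483 = 0 + j12.14 Ω
Step 3 — Series combination: Z_total = R + L = 18 + j12.14 Ω = 21.71∠34.0° Ω.

Z = 18 + j12.14 Ω = 21.71∠34.0° Ω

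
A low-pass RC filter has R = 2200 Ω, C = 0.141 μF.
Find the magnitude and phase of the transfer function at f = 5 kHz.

Step 1 — Angular frequency: ω = 2π·5000 = 3.142e+04 rad/s.
Step 2 — Transfer function: H(jω) = 1/(1 + jωRC).
Step 3 — Denominator: 1 + jωRC = 1 + j·3.142e+04·2200·1.41e-07 = 1 + j9.745.
Step 4 — H = 0.01042 - j0.1015.
Step 5 — Magnitude: |H| = 0.1021 (-19.8 dB); phase: φ = -84.1°.

|H| = 0.1021 (-19.8 dB), φ = -84.1°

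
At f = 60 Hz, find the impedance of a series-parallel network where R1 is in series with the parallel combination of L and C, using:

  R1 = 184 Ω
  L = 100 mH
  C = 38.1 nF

Step 1 — Angular frequency: ω = 2π·f = 2π·60 = 377 rad/s.
Step 2 — Component impedances:
  R1: Z = R = 184 Ω
  L: Z = jωL = j·377·0.1 = 0 + j37.7 Ω
  C: Z = 1/(jωC) = -j/(ω·C) = 0 - j6.962e+04 Ω
Step 3 — Parallel branch: L || C = 1/(1/L + 1/C) = 0 + j37.72 Ω.
Step 4 — Series with R1: Z_total = R1 + (L || C) = 184 + j37.72 Ω = 187.8∠11.6° Ω.

Z = 184 + j37.72 Ω = 187.8∠11.6° Ω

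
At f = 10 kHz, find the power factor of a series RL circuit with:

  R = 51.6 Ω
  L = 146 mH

Step 1 — Angular frequency: ω = 2π·f = 2π·1e+04 = 6.283e+04 rad/s.
Step 2 — Component impedances:
  R: Z = R = 51.6 Ω
  L: Z = jωL = j·6.283e+04·0.146 = 0 + j9173 Ω
Step 3 — Series combination: Z_total = R + L = 51.6 + j9173 Ω = 9174∠89.7° Ω.
Step 4 — Power factor: PF = cos(φ) = Re(Z)/|Z| = 51.6/9174 = 0.005625.
Step 5 — Type: Im(Z) = 9173 ⇒ lagging (phase φ = 89.7°).

PF = 0.005625 (lagging, φ = 89.7°)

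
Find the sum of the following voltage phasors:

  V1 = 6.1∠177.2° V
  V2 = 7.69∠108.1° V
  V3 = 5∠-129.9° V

Step 1 — Convert each phasor to rectangular form:
  V1 = 6.1·(cos(177.2°) + j·sin(177.2°)) = -6.093 + j0.298 V
  V2 = 7.69·(cos(108.1°) + j·sin(108.1°)) = -2.389 + j7.309 V
  V3 = 5·(cos(-129.9°) + j·sin(-129.9°)) = -3.207 - j3.836 V
Step 2 — Sum components: V_total = -11.69 + j3.772 V.
Step 3 — Convert to polar: |V_total| = 12.28 V, ∠V_total = 162.1°.

V_total = 12.28∠162.1° V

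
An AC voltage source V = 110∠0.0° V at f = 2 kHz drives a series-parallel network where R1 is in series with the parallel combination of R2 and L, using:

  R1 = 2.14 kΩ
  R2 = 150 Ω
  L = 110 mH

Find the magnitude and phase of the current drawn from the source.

Step 1 — Angular frequency: ω = 2π·f = 2π·2000 = 1.257e+04 rad/s.
Step 2 — Component impedances:
  R1: Z = R = 2140 Ω
  R2: Z = R = 150 Ω
  L: Z = jωL = j·1.257e+04·0.11 = 0 + j1382 Ω
Step 3 — Parallel branch: R2 || L = 1/(1/R2 + 1/L) = 148.3 + j16.09 Ω.
Step 4 — Series with R1: Z_total = R1 + (R2 || L) = 2288 + j16.09 Ω = 2288∠0.4° Ω.
Step 5 — Source phasor: V = 110∠0.0° V = 110 V.
Step 6 — Ohm's law: I = V / Z_total = (110) / (2288 + j16.09) = 0.04807 - j0.000338 A.
Step 7 — Convert to polar: |I| = 0.04807 A, ∠I = -0.4°.

I = 0.04807∠-0.4° A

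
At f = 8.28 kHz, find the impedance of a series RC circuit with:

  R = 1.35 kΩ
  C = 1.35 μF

Step 1 — Angular frequency: ω = 2π·f = 2π·8280 = 5.202e+04 rad/s.
Step 2 — Component impedances:
  R: Z = R = 1350 Ω
  C: Z = 1/(jωC) = -j/(ω·C) = 0 - j14.24 Ω
Step 3 — Series combination: Z_total = R + C = 1350 - j14.24 Ω = 1350∠-0.6° Ω.

Z = 1350 - j14.24 Ω = 1350∠-0.6° Ω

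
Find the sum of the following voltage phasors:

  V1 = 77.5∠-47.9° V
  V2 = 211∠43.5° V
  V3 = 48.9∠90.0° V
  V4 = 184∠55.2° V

Step 1 — Convert each phasor to rectangular form:
  V1 = 77.5·(cos(-47.9°) + j·sin(-47.9°)) = 51.96 - j57.5 V
  V2 = 211·(cos(43.5°) + j·sin(43.5°)) = 153.1 + j145.2 V
  V3 = 48.9·(cos(90.0°) + j·sin(90.0°)) = 0 + j48.9 V
  V4 = 184·(cos(55.2°) + j·sin(55.2°)) = 105 + j151.1 V
Step 2 — Sum components: V_total = 310 + j287.7 V.
Step 3 — Convert to polar: |V_total| = 423 V, ∠V_total = 42.9°.

V_total = 423∠42.9° V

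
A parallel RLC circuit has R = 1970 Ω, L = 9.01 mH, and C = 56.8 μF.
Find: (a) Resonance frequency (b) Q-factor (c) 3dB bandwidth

Step 1 — Resonance: ω₀ = 1/√(LC) = 1/√(0.00901·5.68e-05) = 1398 rad/s.
Step 2 — f₀ = ω₀/(2π) = 222.5 Hz.
Step 3 — Parallel Q: Q = R/(ω₀L) = 1970/(1398·0.00901) = 156.4.
Step 4 — Bandwidth: Δω = ω₀/Q = 8.937 rad/s; BW = Δω/(2π) = 1.422 Hz.

(a) f₀ = 222.5 Hz  (b) Q = 156.4  (c) BW = 1.422 Hz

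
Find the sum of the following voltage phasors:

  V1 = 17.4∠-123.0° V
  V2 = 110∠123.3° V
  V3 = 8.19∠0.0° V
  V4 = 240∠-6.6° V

Step 1 — Convert each phasor to rectangular form:
  V1 = 17.4·(cos(-123.0°) + j·sin(-123.0°)) = -9.477 - j14.59 V
  V2 = 110·(cos(123.3°) + j·sin(123.3°)) = -60.39 + j91.94 V
  V3 = 8.19·(cos(0.0°) + j·sin(0.0°)) = 8.19 V
  V4 = 240·(cos(-6.6°) + j·sin(-6.6°)) = 238.4 - j27.58 V
Step 2 — Sum components: V_total = 176.7 + j49.76 V.
Step 3 — Convert to polar: |V_total| = 183.6 V, ∠V_total = 15.7°.

V_total = 183.6∠15.7° V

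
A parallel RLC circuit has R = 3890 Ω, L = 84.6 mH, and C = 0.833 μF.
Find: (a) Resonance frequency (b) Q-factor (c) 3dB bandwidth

Step 1 — Resonance: ω₀ = 1/√(LC) = 1/√(0.0846·8.33e-07) = 3767 rad/s.
Step 2 — f₀ = ω₀/(2π) = 599.5 Hz.
Step 3 — Parallel Q: Q = R/(ω₀L) = 3890/(3767·0.0846) = 12.21.
Step 4 — Bandwidth: Δω = ω₀/Q = 308.6 rad/s; BW = Δω/(2π) = 49.12 Hz.

(a) f₀ = 599.5 Hz  (b) Q = 12.21  (c) BW = 49.12 Hz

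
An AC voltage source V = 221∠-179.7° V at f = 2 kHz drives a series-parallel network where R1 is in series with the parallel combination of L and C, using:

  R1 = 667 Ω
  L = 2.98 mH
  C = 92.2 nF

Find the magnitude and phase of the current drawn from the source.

Step 1 — Angular frequency: ω = 2π·f = 2π·2000 = 1.257e+04 rad/s.
Step 2 — Component impedances:
  R1: Z = R = 667 Ω
  L: Z = jωL = j·1.257e+04·0.00298 = 0 + j37.45 Ω
  C: Z = 1/(jωC) = -j/(ω·C) = 0 - j863.1 Ω
Step 3 — Parallel branch: L || C = 1/(1/L + 1/C) = 0 + j39.15 Ω.
Step 4 — Series with R1: Z_total = R1 + (L || C) = 667 + j39.15 Ω = 668.1∠3.4° Ω.
Step 5 — Source phasor: V = 221∠-179.7° V = -221 - j1.157 V.
Step 6 — Ohm's law: I = V / Z_total = (-221 - j1.157) / (667 + j39.15) = -0.3303 + j0.01765 A.
Step 7 — Convert to polar: |I| = 0.3308 A, ∠I = 176.9°.

I = 0.3308∠176.9° A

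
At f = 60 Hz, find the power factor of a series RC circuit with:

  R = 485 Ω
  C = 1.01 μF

Step 1 — Angular frequency: ω = 2π·f = 2π·60 = 377 rad/s.
Step 2 — Component impedances:
  R: Z = R = 485 Ω
  C: Z = 1/(jωC) = -j/(ω·C) = 0 - j2626 Ω
Step 3 — Series combination: Z_total = R + C = 485 - j2626 Ω = 2671∠-79.5° Ω.
Step 4 — Power factor: PF = cos(φ) = Re(Z)/|Z| = 485/2671 = 0.1816.
Step 5 — Type: Im(Z) = -2626 ⇒ leading (phase φ = -79.5°).

PF = 0.1816 (leading, φ = -79.5°)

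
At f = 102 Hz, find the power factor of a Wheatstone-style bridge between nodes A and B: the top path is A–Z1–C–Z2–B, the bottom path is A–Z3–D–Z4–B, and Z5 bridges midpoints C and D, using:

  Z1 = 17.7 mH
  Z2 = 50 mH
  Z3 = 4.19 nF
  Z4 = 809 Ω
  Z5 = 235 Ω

Step 1 — Angular frequency: ω = 2π·f = 2π·102 = 640.9 rad/s.
Step 2 — Component impedances:
  Z1: Z = jωL = j·640.9·0.0177 = 0 + j11.34 Ω
  Z2: Z = jωL = j·640.9·0.05 = 0 + j32.04 Ω
  Z3: Z = 1/(jωC) = -j/(ω·C) = 0 - j3.724e+05 Ω
  Z4: Z = R = 809 Ω
  Z5: Z = R = 235 Ω
Step 3 — Bridge requires nodal analysis (the Z5 bridge couples midpoints C and D, so the two paths cannot be reduced to a simple series/parallel combination). Setting node B to ground and injecting 1 A at node A, the 3-node admittance system at A, C, D solves to V_A = Z_AB = 0.9827 + j43.36 Ω = 43.37∠88.7° Ω.
Step 4 — Power factor: PF = cos(φ) = Re(Z)/|Z| = 0.9827/43.37 = 0.02266.
Step 5 — Type: Im(Z) = 43.36 ⇒ lagging (phase φ = 88.7°).

PF = 0.02266 (lagging, φ = 88.7°)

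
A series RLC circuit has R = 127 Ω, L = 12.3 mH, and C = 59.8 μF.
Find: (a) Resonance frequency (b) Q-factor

Step 1 — Resonance condition Im(Z)=0 gives ω₀ = 1/√(LC).
Step 2 — ω₀ = 1/√(0.0123·5.98e-05) = 1166 rad/s.
Step 3 — f₀ = ω₀/(2π) = 185.6 Hz.
Step 4 — Series Q: Q = ω₀L/R = 1166·0.0123/127 = 0.1129.

(a) f₀ = 185.6 Hz  (b) Q = 0.1129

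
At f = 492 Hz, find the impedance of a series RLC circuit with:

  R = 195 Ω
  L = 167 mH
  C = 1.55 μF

Step 1 — Angular frequency: ω = 2π·f = 2π·492 = 3091 rad/s.
Step 2 — Component impedances:
  R: Z = R = 195 Ω
  L: Z = jωL = j·3091·0.167 = 0 + j516.3 Ω
  C: Z = 1/(jωC) = -j/(ω·C) = 0 - j208.7 Ω
Step 3 — Series combination: Z_total = R + L + C = 195 + j307.6 Ω = 364.2∠57.6° Ω.

Z = 195 + j307.6 Ω = 364.2∠57.6° Ω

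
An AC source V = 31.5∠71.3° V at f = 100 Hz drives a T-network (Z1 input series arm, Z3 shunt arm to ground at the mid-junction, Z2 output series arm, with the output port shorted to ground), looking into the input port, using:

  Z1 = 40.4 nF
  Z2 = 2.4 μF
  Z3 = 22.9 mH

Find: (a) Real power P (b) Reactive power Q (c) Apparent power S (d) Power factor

Step 1 — Angular frequency: ω = 2π·f = 2π·100 = 628.3 rad/s.
Step 2 — Component impedances:
  Z1: Z = 1/(jωC) = -j/(ω·C) = 0 - j3.939e+04 Ω
  Z2: Z = 1/(jωC) = -j/(ω·C) = 0 - j663.1 Ω
  Z3: Z = jωL = j·628.3·0.0229 = 0 + j14.39 Ω
Step 3 — With the output port shorted to ground, the output series arm Z2 runs from the junction to ground; the shunt arm Z3 also runs from the junction to ground. They appear in parallel: Z3 || Z2 = 0 + j14.71 Ω.
Step 4 — Series with input arm Z1: Z_in = Z1 + (Z3 || Z2) = 0 - j3.938e+04 Ω = 3.938e+04∠-90.0° Ω.
Step 5 — Source phasor: V = 31.5∠71.3° V = 10.1 + j29.84 V.
Step 6 — Current: I = V / Z = -0.0007577 + j0.0002565 A = 0.0007999∠161.3° A.
Step 7 — Complex power: S = V·I* = 0 - j0.0252 VA.
Step 8 — Real power: P = Re(S) = 0 W.
Step 9 — Reactive power: Q = Im(S) = -0.0252 VAR.
Step 10 — Apparent power: |S| = 0.0252 VA.
Step 11 — Power factor: PF = P/|S| = 0 (leading).

(a) P = 0 W  (b) Q = -0.0252 VAR  (c) S = 0.0252 VA  (d) PF = 0 (leading)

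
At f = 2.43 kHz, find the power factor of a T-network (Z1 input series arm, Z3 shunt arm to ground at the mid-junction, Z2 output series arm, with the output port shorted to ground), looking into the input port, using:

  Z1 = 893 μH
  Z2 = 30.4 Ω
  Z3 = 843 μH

Step 1 — Angular frequency: ω = 2π·f = 2π·2430 = 1.527e+04 rad/s.
Step 2 — Component impedances:
  Z1: Z = jωL = j·1.527e+04·0.000893 = 0 + j13.63 Ω
  Z2: Z = R = 30.4 Ω
  Z3: Z = jωL = j·1.527e+04·0.000843 = 0 + j12.87 Ω
Step 3 — With the output port shorted to ground, the output series arm Z2 runs from the junction to ground; the shunt arm Z3 also runs from the junction to ground. They appear in parallel: Z3 || Z2 = 4.621 + j10.91 Ω.
Step 4 — Series with input arm Z1: Z_in = Z1 + (Z3 || Z2) = 4.621 + j24.55 Ω = 24.98∠79.3° Ω.
Step 5 — Power factor: PF = cos(φ) = Re(Z)/|Z| = 4.621/24.98 = 0.185.
Step 6 — Type: Im(Z) = 24.55 ⇒ lagging (phase φ = 79.3°).

PF = 0.185 (lagging, φ = 79.3°)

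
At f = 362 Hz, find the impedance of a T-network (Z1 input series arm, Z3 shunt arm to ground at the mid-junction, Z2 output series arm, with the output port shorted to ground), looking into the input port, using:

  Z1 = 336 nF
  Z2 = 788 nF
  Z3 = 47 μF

Step 1 — Angular frequency: ω = 2π·f = 2π·362 = 2275 rad/s.
Step 2 — Component impedances:
  Z1: Z = 1/(jωC) = -j/(ω·C) = 0 - j1308 Ω
  Z2: Z = 1/(jωC) = -j/(ω·C) = 0 - j557.9 Ω
  Z3: Z = 1/(jωC) = -j/(ω·C) = 0 - j9.354 Ω
Step 3 — With the output port shorted to ground, the output series arm Z2 runs from the junction to ground; the shunt arm Z3 also runs from the junction to ground. They appear in parallel: Z3 || Z2 = 0 - j9.2 Ω.
Step 4 — Series with input arm Z1: Z_in = Z1 + (Z3 || Z2) = 0 - j1318 Ω = 1318∠-90.0° Ω.

Z = 0 - j1318 Ω = 1318∠-90.0° Ω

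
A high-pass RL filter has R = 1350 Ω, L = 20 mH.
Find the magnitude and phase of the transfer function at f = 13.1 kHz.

Step 1 — Angular frequency: ω = 2π·1.31e+04 = 8.231e+04 rad/s.
Step 2 — Transfer function: H(jω) = jωL/(R + jωL).
Step 3 — Numerator jωL = j·1646; denominator R + jωL = 1350 + j1646.
Step 4 — H = 0.5979 + j0.4903.
Step 5 — Magnitude: |H| = 0.7732 (-2.2 dB); phase: φ = 39.4°.

|H| = 0.7732 (-2.2 dB), φ = 39.4°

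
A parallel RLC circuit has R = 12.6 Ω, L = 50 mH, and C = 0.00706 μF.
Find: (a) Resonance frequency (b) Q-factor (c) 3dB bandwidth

Step 1 — Resonance: ω₀ = 1/√(LC) = 1/√(0.05·7.06e-09) = 5.322e+04 rad/s.
Step 2 — f₀ = ω₀/(2π) = 8471 Hz.
Step 3 — Parallel Q: Q = R/(ω₀L) = 12.6/(5.322e+04·0.05) = 0.004735.
Step 4 — Bandwidth: Δω = ω₀/Q = 1.124e+07 rad/s; BW = Δω/(2π) = 1.789e+06 Hz.

(a) f₀ = 8471 Hz  (b) Q = 0.004735  (c) BW = 1.789e+06 Hz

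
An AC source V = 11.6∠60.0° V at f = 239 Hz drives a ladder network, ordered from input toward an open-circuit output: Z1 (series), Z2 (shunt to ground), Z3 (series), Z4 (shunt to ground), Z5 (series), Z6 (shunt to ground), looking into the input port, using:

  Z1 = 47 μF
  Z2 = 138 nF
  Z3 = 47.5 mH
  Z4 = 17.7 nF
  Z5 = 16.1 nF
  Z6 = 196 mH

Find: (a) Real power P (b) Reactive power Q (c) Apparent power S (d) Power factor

Step 1 — Angular frequency: ω = 2π·f = 2π·239 = 1502 rad/s.
Step 2 — Component impedances:
  Z1: Z = 1/(jωC) = -j/(ω·C) = 0 - j14.17 Ω
  Z2: Z = 1/(jωC) = -j/(ω·C) = 0 - j4826 Ω
  Z3: Z = jωL = j·1502·0.0475 = 0 + j71.33 Ω
  Z4: Z = 1/(jωC) = -j/(ω·C) = 0 - j3.762e+04 Ω
  Z5: Z = 1/(jωC) = -j/(ω·C) = 0 - j4.136e+04 Ω
  Z6: Z = jωL = j·1502·0.196 = 0 + j294.3 Ω
Step 3 — Ladder network (open output): work backward from the far end, alternating series and parallel combinations. Z_in = 0 - j3885 Ω = 3885∠-90.0° Ω.
Step 4 — Source phasor: V = 11.6∠60.0° V = 5.8 + j10.05 V.
Step 5 — Current: I = V / Z = -0.002586 + j0.001493 A = 0.002986∠150.0° A.
Step 6 — Complex power: S = V·I* = 0 - j0.03464 VA.
Step 7 — Real power: P = Re(S) = 0 W.
Step 8 — Reactive power: Q = Im(S) = -0.03464 VAR.
Step 9 — Apparent power: |S| = 0.03464 VA.
Step 10 — Power factor: PF = P/|S| = 0 (leading).

(a) P = 0 W  (b) Q = -0.03464 VAR  (c) S = 0.03464 VA  (d) PF = 0 (leading)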